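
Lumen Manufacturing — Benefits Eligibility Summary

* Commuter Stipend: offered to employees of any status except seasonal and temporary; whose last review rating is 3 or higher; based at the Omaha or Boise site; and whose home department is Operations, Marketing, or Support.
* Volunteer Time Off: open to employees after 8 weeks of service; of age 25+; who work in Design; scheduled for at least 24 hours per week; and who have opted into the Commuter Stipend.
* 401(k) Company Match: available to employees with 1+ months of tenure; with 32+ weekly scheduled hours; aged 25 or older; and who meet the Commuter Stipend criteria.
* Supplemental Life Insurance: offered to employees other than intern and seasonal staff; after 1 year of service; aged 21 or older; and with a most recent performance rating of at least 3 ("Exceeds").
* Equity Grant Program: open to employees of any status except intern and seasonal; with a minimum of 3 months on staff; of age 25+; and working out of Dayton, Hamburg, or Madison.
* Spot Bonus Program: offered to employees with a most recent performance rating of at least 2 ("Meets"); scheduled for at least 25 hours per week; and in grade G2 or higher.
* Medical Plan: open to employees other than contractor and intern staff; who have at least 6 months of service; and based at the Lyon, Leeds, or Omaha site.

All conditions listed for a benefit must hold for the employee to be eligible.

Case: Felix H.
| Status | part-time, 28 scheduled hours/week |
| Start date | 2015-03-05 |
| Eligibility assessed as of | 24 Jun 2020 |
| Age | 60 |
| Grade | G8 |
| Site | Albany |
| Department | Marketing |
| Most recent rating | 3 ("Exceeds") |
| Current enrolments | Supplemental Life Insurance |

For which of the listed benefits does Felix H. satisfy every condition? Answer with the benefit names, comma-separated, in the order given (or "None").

Supplemental Life Insurance, Spot Bonus Program

Service from 2015-03-05 to 24 Jun 2020: 1938 days.
Commuter Stipend — status part-time ✓ (not excluded); rating 3 ≥ 3 ✓; site Albany ✗ (not Omaha or Boise) → not eligible.
Volunteer Time Off — service 1938 days ≥ 8 weeks (≈56 days) ✓; age 60 ≥ 25 ✓; dept Marketing ✗ → not eligible.
401(k) Company Match — service 1938 days ≥ 1 month (≈30 days) ✓; 28 hrs/wk < 32 ✗ → not eligible.
Supplemental Life Insurance — status part-time ✓ (not excluded); service 1938 days ≥ 1 year (≈365 days) ✓; age 60 ≥ 21 ✓; rating 3 ≥ 3 ✓ → eligible.
Equity Grant Program — status part-time ✓ (not excluded); service 1938 days ≥ 3 months (≈90 days) ✓; age 60 ≥ 25 ✓; site Albany ✗ (not Dayton, Hamburg, or Madison) → not eligible.
Spot Bonus Program — rating 3 ≥ 2 ✓; 28 hrs/wk ≥ 25 ✓; grade G8 ≥ G2 ✓ → eligible.
Medical Plan — status part-time ✓ (not excluded); service 1938 days ≥ 6 months (≈180 days) ✓; site Albany ✗ (not Lyon, Leeds, or Omaha) → not eligible.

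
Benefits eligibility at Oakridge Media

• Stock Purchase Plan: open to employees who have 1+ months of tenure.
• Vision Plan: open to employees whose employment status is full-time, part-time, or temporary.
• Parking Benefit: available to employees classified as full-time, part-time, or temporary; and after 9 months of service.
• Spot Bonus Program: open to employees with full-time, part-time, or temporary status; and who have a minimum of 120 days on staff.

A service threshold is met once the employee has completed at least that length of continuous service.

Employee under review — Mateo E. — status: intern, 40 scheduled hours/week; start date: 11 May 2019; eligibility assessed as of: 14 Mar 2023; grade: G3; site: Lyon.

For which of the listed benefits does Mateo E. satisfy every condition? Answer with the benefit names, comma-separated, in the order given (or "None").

Service from 11 May 2019 to 14 Mar 2023: 1403 days.
Stock Purchase Plan — service 1403 days ≥ 1 month (≈30 days) ✓ → eligible.
Vision Plan — status intern ✗ (requires full-time, part-time, or temporary) → not eligible.
Parking Benefit — status intern ✗ (requires full-time, part-time, or temporary) → not eligible.
Spot Bonus Program — status intern ✗ (requires full-time, part-time, or temporary) → not eligible.

Stock Purchase Plan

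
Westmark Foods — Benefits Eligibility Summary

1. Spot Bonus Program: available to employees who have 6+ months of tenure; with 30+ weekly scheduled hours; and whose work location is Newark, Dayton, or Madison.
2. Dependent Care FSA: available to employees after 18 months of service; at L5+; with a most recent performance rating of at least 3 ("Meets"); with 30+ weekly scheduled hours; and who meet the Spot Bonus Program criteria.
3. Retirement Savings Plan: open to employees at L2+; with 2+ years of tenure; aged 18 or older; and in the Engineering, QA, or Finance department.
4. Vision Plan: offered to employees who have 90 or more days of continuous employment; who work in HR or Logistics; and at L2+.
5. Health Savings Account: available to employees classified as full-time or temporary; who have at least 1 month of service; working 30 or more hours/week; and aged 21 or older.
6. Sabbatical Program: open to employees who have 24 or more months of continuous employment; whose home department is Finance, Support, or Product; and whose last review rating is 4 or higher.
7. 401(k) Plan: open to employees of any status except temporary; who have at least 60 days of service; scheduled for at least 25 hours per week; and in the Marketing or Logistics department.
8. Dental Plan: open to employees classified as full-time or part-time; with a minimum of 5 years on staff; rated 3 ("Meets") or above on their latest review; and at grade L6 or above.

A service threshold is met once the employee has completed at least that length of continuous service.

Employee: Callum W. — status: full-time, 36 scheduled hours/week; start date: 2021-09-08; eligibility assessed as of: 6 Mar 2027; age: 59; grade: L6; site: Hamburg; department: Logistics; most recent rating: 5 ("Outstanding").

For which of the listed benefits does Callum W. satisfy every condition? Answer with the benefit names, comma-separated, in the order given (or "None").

Service from 2021-09-08 to 6 Mar 2027: 2005 days.
Spot Bonus Program — service 2005 days ≥ 6 months (≈180 days) ✓; 36 hrs/wk ≥ 30 ✓; site Hamburg ✗ (not Newark, Dayton, or Madison) → not eligible.
Dependent Care FSA — service 2005 days ≥ 18 months (≈540 days) ✓; grade L6 ≥ L5 ✓; rating 5 ≥ 3 ✓; 36 hrs/wk ≥ 30 ✓; not eligible for Spot Bonus Program ✗ → not eligible.
Retirement Savings Plan — grade L6 ≥ L2 ✓; service 2005 days ≥ 2 years (≈730 days) ✓; age 59 ≥ 18 ✓; dept Logistics ✗ → not eligible.
Vision Plan — service 2005 days ≥ 90 days ✓; dept Logistics ✓; grade L6 ≥ L2 ✓ → eligible.
Health Savings Account — status full-time ✓; service 2005 days ≥ 1 month (≈30 days) ✓; 36 hrs/wk ≥ 30 ✓; age 59 ≥ 21 ✓ → eligible.
Sabbatical Program — service 2005 days ≥ 24 months (≈720 days) ✓; dept Logistics ✗ → not eligible.
401(k) Plan — status full-time ✓ (not excluded); service 2005 days ≥ 60 days ✓; 36 hrs/wk ≥ 25 ✓; dept Logistics ✓ → eligible.
Dental Plan — status full-time ✓; service 2005 days ≥ 5 years (≈1825 days) ✓; rating 5 ≥ 3 ✓; grade L6 ≥ L6 ✓ → eligible.

Vision Plan, Health Savings Account, 401(k) Plan, Dental Plan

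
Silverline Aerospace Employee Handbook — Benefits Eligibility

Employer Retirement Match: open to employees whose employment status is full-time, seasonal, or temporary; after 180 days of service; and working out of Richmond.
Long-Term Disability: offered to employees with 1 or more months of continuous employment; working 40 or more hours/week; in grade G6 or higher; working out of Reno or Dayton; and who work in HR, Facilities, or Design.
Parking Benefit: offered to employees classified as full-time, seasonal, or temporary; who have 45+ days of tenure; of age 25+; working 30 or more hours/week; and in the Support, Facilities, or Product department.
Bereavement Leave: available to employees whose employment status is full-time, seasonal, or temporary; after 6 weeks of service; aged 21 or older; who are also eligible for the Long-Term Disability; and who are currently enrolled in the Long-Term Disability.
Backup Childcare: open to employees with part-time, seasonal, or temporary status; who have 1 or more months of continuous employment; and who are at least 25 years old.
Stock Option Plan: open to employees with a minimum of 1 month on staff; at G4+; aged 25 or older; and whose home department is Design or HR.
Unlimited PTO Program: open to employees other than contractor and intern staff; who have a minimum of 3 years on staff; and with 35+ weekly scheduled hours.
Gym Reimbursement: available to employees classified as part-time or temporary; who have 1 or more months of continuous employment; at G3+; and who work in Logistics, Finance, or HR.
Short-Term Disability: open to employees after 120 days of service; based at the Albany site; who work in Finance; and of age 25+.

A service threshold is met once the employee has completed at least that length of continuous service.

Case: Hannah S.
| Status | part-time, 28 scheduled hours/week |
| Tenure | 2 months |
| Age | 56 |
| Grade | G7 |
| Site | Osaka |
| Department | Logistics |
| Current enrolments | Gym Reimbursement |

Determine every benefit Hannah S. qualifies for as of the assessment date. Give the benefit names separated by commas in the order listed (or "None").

Employer Retirement Match — status part-time ✗ (requires full-time, seasonal, or temporary) → not eligible.
Long-Term Disability — service 2 months ≥ 1 month ✓; 28 hrs/wk < 40 ✗ → not eligible.
Parking Benefit — status part-time ✗ (requires full-time, seasonal, or temporary) → not eligible.
Bereavement Leave — status part-time ✗ (requires full-time, seasonal, or temporary) → not eligible.
Backup Childcare — status part-time ✓; service 2 months ≥ 1 month ✓; age 56 ≥ 25 ✓ → eligible.
Stock Option Plan — service 2 months ≥ 1 month ✓; grade G7 ≥ G4 ✓; age 56 ≥ 25 ✓; dept Logistics ✗ → not eligible.
Unlimited PTO Program — status part-time ✓ (not excluded); service 2 months < 3 years (≈1095 days) ✗ → not eligible.
Gym Reimbursement — status part-time ✓; service 2 months ≥ 1 month ✓; grade G7 ≥ G3 ✓; dept Logistics ✓ → eligible.
Short-Term Disability — service 2 months < 120 days ✗ → not eligible.

Backup Childcare, Gym Reimbursement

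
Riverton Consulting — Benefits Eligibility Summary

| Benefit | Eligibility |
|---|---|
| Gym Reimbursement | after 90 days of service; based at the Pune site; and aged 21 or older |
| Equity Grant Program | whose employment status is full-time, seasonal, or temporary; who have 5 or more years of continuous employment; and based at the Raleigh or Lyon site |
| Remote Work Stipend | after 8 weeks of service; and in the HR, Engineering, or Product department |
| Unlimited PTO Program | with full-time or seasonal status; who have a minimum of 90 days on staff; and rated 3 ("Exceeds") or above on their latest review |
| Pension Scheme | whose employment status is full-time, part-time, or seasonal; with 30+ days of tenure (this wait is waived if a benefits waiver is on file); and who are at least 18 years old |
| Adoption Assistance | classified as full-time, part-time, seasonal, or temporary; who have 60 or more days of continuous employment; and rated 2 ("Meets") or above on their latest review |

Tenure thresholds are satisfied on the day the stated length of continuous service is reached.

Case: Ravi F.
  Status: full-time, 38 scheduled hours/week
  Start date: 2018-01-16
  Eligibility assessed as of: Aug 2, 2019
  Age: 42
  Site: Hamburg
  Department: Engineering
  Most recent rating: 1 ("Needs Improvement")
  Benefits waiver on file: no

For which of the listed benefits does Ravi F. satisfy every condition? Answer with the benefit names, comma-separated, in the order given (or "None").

Service from 2018-01-16 to Aug 2, 2019: 563 days.
Gym Reimbursement — service 563 days ≥ 90 days ✓; site Hamburg ✗ (not Pune) → not eligible.
Equity Grant Program — status full-time ✓; service 563 days < 5 years (≈1825 days) ✗ → not eligible.
Remote Work Stipend — service 563 days ≥ 8 weeks (≈56 days) ✓; dept Engineering ✓ → eligible.
Unlimited PTO Program — status full-time ✓; service 563 days ≥ 90 days ✓; rating 1 < 3 ✗ → not eligible.
Pension Scheme — status full-time ✓; no waiver, service 563 days ≥ 30 days ✓; age 42 ≥ 18 ✓ → eligible.
Adoption Assistance — status full-time ✓; service 563 days ≥ 60 days ✓; rating 1 < 2 ✗ → not eligible.

Remote Work Stipend, Pension Scheme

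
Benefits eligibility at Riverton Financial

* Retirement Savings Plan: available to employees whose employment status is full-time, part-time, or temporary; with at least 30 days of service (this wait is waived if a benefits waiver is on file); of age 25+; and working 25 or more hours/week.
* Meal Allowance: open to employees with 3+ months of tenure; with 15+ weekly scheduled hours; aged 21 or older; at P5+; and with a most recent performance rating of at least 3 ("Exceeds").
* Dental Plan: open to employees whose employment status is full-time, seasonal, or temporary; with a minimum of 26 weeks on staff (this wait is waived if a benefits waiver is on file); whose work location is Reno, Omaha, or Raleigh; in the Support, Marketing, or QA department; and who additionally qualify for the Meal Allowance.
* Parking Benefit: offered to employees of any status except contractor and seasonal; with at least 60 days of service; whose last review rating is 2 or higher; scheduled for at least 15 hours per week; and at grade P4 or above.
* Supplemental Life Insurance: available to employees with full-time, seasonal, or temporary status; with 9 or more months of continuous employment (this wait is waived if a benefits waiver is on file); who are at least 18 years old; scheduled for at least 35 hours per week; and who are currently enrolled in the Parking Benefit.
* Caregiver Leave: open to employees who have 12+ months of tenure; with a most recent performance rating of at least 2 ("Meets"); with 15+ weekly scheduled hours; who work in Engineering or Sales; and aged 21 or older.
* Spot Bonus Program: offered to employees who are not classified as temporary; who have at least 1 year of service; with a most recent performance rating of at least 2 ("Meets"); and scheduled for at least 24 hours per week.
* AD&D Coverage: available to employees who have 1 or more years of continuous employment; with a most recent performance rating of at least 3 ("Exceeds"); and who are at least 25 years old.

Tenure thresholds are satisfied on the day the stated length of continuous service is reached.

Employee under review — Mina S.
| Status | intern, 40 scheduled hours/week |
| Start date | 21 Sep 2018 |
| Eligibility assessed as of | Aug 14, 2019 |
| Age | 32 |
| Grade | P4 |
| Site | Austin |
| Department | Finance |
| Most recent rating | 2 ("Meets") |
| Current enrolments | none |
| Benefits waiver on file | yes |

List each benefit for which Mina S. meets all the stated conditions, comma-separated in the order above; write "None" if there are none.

Service from 21 Sep 2018 to Aug 14, 2019: 327 days.
Retirement Savings Plan — status intern ✗ (requires full-time, part-time, or temporary) → not eligible.
Meal Allowance — service 327 days ≥ 3 months (≈90 days) ✓; 40 hrs/wk ≥ 15 ✓; age 32 ≥ 21 ✓; grade P4 < P5 ✗ → not eligible.
Dental Plan — status intern ✗ (requires full-time, seasonal, or temporary) → not eligible.
Parking Benefit — status intern ✓ (not excluded); service 327 days ≥ 60 days ✓; rating 2 ≥ 2 ✓; 40 hrs/wk ≥ 15 ✓; grade P4 ≥ P4 ✓ → eligible.
Supplemental Life Insurance — status intern ✗ (requires full-time, seasonal, or temporary) → not eligible.
Caregiver Leave — service 327 days < 12 months (≈360 days) ✗ → not eligible.
Spot Bonus Program — status intern ✓ (not excluded); service 327 days < 1 year (≈365 days) ✗ → not eligible.
AD&D Coverage — service 327 days < 1 year (≈365 days) ✗ → not eligible.

Parking Benefit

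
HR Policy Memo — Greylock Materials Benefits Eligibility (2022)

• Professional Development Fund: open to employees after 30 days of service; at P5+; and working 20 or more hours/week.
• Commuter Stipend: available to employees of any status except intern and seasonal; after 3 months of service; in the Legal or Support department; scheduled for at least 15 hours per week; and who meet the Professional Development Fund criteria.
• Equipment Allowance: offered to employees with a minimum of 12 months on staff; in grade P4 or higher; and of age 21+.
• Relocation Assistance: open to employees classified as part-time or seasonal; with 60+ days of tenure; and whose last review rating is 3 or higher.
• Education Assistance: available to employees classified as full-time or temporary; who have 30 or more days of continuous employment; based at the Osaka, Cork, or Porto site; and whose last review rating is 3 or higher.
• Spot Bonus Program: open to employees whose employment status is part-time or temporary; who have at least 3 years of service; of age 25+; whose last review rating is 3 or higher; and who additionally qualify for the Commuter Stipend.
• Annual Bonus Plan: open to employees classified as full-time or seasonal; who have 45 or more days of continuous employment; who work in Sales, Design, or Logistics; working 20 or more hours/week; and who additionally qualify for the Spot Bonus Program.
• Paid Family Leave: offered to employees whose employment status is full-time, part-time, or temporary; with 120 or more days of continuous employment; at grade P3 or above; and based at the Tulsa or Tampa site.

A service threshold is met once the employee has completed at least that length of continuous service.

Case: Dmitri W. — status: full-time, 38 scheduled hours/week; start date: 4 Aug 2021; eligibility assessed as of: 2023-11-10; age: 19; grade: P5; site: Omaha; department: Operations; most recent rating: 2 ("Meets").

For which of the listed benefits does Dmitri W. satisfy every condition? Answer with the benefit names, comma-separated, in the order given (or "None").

Professional Development Fund

Service from 4 Aug 2021 to 2023-11-10: 828 days.
Professional Development Fund — service 828 days ≥ 30 days ✓; grade P5 ≥ P5 ✓; 38 hrs/wk ≥ 20 ✓ → eligible.
Commuter Stipend — status full-time ✓ (not excluded); service 828 days ≥ 3 months (≈90 days) ✓; dept Operations ✗ → not eligible.
Equipment Allowance — service 828 days ≥ 12 months (≈360 days) ✓; grade P5 ≥ P4 ✓; age 19 < 21 ✗ → not eligible.
Relocation Assistance — status full-time ✗ (requires part-time or seasonal) → not eligible.
Education Assistance — status full-time ✓; service 828 days ≥ 30 days ✓; site Omaha ✗ (not Osaka, Cork, or Porto) → not eligible.
Spot Bonus Program — status full-time ✗ (requires part-time or temporary) → not eligible.
Annual Bonus Plan — status full-time ✓; service 828 days ≥ 45 days ✓; dept Operations ✗ → not eligible.
Paid Family Leave — status full-time ✓; service 828 days ≥ 120 days ✓; grade P5 ≥ P3 ✓; site Omaha ✗ (not Tulsa or Tampa) → not eligible.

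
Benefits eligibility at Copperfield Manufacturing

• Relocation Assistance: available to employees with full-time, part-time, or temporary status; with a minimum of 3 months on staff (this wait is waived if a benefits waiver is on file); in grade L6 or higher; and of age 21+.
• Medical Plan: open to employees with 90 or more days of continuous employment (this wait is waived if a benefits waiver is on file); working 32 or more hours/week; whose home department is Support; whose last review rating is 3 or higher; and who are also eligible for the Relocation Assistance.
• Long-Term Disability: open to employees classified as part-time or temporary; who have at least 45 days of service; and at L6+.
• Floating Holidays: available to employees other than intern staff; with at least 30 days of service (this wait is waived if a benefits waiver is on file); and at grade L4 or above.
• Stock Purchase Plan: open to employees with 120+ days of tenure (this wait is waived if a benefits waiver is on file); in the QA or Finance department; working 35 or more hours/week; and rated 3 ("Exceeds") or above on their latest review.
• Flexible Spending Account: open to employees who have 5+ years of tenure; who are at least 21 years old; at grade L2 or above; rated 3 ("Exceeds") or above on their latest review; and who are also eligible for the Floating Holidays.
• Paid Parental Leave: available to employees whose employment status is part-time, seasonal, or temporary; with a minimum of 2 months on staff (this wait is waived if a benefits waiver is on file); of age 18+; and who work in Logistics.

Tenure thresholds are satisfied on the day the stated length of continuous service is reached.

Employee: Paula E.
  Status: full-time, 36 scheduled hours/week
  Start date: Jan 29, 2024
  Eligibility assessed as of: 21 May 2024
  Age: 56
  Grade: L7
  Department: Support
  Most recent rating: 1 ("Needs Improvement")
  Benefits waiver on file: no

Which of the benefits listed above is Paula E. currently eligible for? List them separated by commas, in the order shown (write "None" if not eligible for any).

Relocation Assistance, Floating Holidays

Service from Jan 29, 2024 to 21 May 2024: 113 days.
Relocation Assistance — status full-time ✓; no waiver, service 113 days ≥ 3 months (≈90 days) ✓; grade L7 ≥ L6 ✓; age 56 ≥ 21 ✓ → eligible.
Medical Plan — no waiver, service 113 days ≥ 90 days ✓; 36 hrs/wk ≥ 32 ✓; dept Support ✓; rating 1 < 3 ✗ → not eligible.
Long-Term Disability — status full-time ✗ (requires part-time or temporary) → not eligible.
Floating Holidays — status full-time ✓ (not excluded); no waiver, service 113 days ≥ 30 days ✓; grade L7 ≥ L4 ✓ → eligible.
Stock Purchase Plan — no waiver, service 113 days < 120 days ✗ → not eligible.
Flexible Spending Account — service 113 days < 5 years (≈1825 days) ✗ → not eligible.
Paid Parental Leave — status full-time ✗ (requires part-time, seasonal, or temporary) → not eligible.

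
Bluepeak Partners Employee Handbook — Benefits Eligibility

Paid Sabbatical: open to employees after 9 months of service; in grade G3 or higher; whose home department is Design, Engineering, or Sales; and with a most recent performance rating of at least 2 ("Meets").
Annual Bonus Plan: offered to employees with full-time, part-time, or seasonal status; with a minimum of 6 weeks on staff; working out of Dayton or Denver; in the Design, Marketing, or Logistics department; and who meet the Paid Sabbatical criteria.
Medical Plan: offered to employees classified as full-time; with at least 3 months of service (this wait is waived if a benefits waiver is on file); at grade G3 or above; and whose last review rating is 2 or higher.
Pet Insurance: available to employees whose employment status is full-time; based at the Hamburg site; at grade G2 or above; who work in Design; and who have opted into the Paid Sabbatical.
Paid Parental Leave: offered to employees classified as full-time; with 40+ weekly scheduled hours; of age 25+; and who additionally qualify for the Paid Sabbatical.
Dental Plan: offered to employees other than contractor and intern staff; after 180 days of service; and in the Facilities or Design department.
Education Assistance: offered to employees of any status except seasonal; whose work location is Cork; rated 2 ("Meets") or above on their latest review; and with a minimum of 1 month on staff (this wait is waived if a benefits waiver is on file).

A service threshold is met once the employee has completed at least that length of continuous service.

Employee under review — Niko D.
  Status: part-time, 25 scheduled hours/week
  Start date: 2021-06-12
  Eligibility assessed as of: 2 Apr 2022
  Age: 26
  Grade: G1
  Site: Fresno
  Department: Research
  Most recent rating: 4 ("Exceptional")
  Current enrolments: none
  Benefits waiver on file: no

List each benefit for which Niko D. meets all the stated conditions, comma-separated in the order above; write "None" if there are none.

Service from 2021-06-12 to 2 Apr 2022: 294 days.
Paid Sabbatical — service 294 days ≥ 9 months (≈270 days) ✓; grade G1 < G3 ✗ → not eligible.
Annual Bonus Plan — status part-time ✓; service 294 days ≥ 6 weeks (≈42 days) ✓; site Fresno ✗ (not Dayton or Denver) → not eligible.
Medical Plan — status part-time ✗ (requires full-time) → not eligible.
Pet Insurance — status part-time ✗ (requires full-time) → not eligible.
Paid Parental Leave — status part-time ✗ (requires full-time) → not eligible.
Dental Plan — status part-time ✓ (not excluded); service 294 days ≥ 180 days ✓; dept Research ✗ → not eligible.
Education Assistance — status part-time ✓ (not excluded); site Fresno ✗ (not Cork) → not eligible.

None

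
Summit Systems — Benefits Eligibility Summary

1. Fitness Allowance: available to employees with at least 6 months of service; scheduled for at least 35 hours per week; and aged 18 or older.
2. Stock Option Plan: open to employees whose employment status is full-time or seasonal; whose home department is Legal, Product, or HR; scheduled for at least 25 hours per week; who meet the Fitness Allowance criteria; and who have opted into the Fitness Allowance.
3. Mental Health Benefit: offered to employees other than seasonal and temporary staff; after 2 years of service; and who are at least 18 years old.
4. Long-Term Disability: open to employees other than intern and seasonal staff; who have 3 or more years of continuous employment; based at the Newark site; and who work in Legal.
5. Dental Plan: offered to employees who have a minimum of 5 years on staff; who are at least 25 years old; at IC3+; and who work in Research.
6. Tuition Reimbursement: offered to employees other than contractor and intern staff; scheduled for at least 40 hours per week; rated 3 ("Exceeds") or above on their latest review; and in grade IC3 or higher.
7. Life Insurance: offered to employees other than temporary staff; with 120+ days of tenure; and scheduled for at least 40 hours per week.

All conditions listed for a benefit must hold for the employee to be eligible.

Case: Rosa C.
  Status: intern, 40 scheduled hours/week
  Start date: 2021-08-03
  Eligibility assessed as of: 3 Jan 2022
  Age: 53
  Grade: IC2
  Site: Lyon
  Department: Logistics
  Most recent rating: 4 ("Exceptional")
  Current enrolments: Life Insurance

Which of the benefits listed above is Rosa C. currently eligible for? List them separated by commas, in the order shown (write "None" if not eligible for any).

Service from 2021-08-03 to 3 Jan 2022: 153 days.
Fitness Allowance — service 153 days < 6 months (≈180 days) ✗ → not eligible.
Stock Option Plan — status intern ✗ (requires full-time or seasonal) → not eligible.
Mental Health Benefit — status intern ✓ (not excluded); service 153 days < 2 years (≈730 days) ✗ → not eligible.
Long-Term Disability — status intern ✗ (excluded) → not eligible.
Dental Plan — service 153 days < 5 years (≈1825 days) ✗ → not eligible.
Tuition Reimbursement — status intern ✗ (excluded) → not eligible.
Life Insurance — status intern ✓ (not excluded); service 153 days ≥ 120 days ✓; 40 hrs/wk ≥ 40 ✓ → eligible.

Life Insurance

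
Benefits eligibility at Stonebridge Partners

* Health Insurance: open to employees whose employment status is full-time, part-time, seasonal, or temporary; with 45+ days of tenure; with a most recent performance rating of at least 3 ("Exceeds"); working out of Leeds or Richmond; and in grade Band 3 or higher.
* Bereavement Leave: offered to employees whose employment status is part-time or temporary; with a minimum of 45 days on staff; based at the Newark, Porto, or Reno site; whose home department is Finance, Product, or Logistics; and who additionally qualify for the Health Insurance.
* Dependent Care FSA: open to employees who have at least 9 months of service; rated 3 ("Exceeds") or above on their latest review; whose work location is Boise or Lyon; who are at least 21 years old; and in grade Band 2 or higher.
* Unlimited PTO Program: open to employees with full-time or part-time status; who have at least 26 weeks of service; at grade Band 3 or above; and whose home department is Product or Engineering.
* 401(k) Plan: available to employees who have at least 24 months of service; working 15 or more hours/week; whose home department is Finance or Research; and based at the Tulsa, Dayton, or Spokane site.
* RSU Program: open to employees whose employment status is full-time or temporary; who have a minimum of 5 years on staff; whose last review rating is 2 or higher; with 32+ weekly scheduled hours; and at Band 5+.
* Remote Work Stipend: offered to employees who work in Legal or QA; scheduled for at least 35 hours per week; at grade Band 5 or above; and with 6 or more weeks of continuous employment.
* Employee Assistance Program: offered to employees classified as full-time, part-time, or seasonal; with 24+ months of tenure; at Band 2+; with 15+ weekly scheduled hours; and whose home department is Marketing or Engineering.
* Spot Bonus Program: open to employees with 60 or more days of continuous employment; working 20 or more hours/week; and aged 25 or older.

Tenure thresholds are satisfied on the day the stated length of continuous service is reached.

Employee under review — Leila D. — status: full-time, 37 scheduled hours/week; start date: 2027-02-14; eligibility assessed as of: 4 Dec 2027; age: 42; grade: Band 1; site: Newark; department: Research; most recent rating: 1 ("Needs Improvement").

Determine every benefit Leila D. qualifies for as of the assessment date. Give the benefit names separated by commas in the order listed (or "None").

Service from 2027-02-14 to 4 Dec 2027: 293 days.
Health Insurance — status full-time ✓; service 293 days ≥ 45 days ✓; rating 1 < 3 ✗ → not eligible.
Bereavement Leave — status full-time ✗ (requires part-time or temporary) → not eligible.
Dependent Care FSA — service 293 days ≥ 9 months (≈270 days) ✓; rating 1 < 3 ✗ → not eligible.
Unlimited PTO Program — status full-time ✓; service 293 days ≥ 26 weeks (≈182 days) ✓; grade Band 1 < Band 3 ✗ → not eligible.
401(k) Plan — service 293 days < 24 months (≈720 days) ✗ → not eligible.
RSU Program — status full-time ✓; service 293 days < 5 years (≈1825 days) ✗ → not eligible.
Remote Work Stipend — dept Research ✗ → not eligible.
Employee Assistance Program — status full-time ✓; service 293 days < 24 months (≈720 days) ✗ → not eligible.
Spot Bonus Program — service 293 days ≥ 60 days ✓; 37 hrs/wk ≥ 20 ✓; age 42 ≥ 25 ✓ → eligible.

Spot Bonus Program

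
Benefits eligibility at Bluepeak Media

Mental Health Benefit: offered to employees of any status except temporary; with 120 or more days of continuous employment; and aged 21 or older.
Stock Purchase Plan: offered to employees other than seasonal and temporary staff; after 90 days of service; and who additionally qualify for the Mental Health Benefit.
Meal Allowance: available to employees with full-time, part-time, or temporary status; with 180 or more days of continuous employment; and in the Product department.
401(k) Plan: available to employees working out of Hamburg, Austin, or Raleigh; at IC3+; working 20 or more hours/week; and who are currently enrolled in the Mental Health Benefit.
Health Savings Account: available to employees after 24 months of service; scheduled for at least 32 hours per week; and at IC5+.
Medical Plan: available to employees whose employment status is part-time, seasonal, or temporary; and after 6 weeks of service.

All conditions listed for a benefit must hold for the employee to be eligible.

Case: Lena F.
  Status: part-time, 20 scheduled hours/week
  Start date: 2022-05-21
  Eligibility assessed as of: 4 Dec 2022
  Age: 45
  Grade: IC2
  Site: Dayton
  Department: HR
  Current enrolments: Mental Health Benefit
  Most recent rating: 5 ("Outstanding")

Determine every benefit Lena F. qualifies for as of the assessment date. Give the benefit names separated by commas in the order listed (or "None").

Mental Health Benefit, Stock Purchase Plan, Medical Plan

Service from 2022-05-21 to 4 Dec 2022: 197 days.
Mental Health Benefit — status part-time ✓ (not excluded); service 197 days ≥ 120 days ✓; age 45 ≥ 21 ✓ → eligible.
Stock Purchase Plan — status part-time ✓ (not excluded); service 197 days ≥ 90 days ✓; eligible for Mental Health Benefit ✓ → eligible.
Meal Allowance — status part-time ✓; service 197 days ≥ 180 days ✓; dept HR ✗ → not eligible.
401(k) Plan — site Dayton ✗ (not Hamburg, Austin, or Raleigh) → not eligible.
Health Savings Account — service 197 days < 24 months (≈720 days) ✗ → not eligible.
Medical Plan — status part-time ✓; service 197 days ≥ 6 weeks (≈42 days) ✓ → eligible.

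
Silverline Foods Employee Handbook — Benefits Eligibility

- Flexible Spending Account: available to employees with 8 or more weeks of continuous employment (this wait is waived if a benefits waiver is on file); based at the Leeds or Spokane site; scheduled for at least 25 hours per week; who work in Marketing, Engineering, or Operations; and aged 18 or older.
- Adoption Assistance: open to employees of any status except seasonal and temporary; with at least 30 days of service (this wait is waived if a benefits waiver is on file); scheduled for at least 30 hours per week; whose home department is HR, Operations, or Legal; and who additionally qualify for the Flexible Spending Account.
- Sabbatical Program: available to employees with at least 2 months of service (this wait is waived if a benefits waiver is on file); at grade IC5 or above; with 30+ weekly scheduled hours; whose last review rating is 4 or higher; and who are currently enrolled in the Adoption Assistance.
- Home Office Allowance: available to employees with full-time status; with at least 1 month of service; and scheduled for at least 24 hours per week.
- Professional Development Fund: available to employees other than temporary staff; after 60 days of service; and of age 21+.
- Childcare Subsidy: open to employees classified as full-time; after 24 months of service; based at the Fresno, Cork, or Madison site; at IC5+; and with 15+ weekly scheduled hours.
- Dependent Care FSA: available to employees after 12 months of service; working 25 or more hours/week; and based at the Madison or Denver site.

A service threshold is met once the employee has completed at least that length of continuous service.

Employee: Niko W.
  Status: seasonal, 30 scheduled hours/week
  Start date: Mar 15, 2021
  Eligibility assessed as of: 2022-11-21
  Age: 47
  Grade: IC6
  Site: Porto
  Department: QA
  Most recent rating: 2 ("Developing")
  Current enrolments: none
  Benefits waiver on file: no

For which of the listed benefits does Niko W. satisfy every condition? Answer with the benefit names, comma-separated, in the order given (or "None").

Service from Mar 15, 2021 to 2022-11-21: 616 days.
Flexible Spending Account — no waiver, service 616 days ≥ 8 weeks (≈56 days) ✓; site Porto ✗ (not Leeds or Spokane) → not eligible.
Adoption Assistance — status seasonal ✗ (excluded) → not eligible.
Sabbatical Program — no waiver, service 616 days ≥ 2 months (≈60 days) ✓; grade IC6 ≥ IC5 ✓; 30 hrs/wk ≥ 30 ✓; rating 2 < 4 ✗ → not eligible.
Home Office Allowance — status seasonal ✗ (requires full-time) → not eligible.
Professional Development Fund — status seasonal ✓ (not excluded); service 616 days ≥ 60 days ✓; age 47 ≥ 21 ✓ → eligible.
Childcare Subsidy — status seasonal ✗ (requires full-time) → not eligible.
Dependent Care FSA — service 616 days ≥ 12 months (≈360 days) ✓; 30 hrs/wk ≥ 25 ✓; site Porto ✗ (not Madison or Denver) → not eligible.

Professional Development Fund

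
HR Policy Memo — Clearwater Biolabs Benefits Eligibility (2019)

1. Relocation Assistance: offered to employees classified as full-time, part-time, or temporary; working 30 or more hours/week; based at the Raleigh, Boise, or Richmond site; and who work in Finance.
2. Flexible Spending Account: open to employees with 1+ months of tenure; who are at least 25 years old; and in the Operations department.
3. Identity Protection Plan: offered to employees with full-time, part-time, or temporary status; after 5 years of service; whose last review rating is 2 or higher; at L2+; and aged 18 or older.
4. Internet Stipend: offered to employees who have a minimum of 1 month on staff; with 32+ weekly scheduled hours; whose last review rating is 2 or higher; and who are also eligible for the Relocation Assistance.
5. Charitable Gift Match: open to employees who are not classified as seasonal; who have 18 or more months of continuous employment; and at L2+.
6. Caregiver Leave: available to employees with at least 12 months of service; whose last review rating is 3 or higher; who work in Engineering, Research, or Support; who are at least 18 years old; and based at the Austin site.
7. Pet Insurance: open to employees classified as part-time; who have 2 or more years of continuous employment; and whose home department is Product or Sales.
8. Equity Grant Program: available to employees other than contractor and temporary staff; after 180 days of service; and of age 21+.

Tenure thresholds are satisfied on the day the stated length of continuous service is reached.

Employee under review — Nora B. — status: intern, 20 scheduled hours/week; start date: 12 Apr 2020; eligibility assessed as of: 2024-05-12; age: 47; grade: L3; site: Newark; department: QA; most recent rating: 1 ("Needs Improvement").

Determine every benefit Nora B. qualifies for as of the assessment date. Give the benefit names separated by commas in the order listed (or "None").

Charitable Gift Match, Equity Grant Program

Service from 12 Apr 2020 to 2024-05-12: 1491 days.
Relocation Assistance — status intern ✗ (requires full-time, part-time, or temporary) → not eligible.
Flexible Spending Account — service 1491 days ≥ 1 month (≈30 days) ✓; age 47 ≥ 25 ✓; dept QA ✗ → not eligible.
Identity Protection Plan — status intern ✗ (requires full-time, part-time, or temporary) → not eligible.
Internet Stipend — service 1491 days ≥ 1 month (≈30 days) ✓; 20 hrs/wk < 32 ✗ → not eligible.
Charitable Gift Match — status intern ✓ (not excluded); service 1491 days ≥ 18 months (≈540 days) ✓; grade L3 ≥ L2 ✓ → eligible.
Caregiver Leave — service 1491 days ≥ 12 months (≈360 days) ✓; rating 1 < 3 ✗ → not eligible.
Pet Insurance — status intern ✗ (requires part-time) → not eligible.
Equity Grant Program — status intern ✓ (not excluded); service 1491 days ≥ 180 days ✓; age 47 ≥ 21 ✓ → eligible.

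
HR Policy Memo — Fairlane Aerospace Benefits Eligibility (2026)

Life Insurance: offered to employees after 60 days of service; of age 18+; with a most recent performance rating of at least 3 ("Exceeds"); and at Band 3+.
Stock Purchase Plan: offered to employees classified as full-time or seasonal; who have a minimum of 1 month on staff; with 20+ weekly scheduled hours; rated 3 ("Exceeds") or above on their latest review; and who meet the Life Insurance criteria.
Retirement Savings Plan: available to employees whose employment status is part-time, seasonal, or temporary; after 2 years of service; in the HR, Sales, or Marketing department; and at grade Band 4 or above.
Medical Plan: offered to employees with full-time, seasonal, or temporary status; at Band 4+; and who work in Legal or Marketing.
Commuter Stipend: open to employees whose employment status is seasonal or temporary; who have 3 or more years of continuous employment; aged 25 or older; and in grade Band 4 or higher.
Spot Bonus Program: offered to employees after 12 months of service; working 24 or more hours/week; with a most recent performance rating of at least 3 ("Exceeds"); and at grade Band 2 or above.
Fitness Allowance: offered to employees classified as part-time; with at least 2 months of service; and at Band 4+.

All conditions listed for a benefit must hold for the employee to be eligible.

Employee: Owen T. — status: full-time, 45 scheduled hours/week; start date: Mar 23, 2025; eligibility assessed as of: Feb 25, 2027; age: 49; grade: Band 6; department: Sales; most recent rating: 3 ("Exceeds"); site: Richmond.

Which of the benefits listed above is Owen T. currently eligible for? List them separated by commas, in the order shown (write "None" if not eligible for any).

Service from Mar 23, 2025 to Feb 25, 2027: 704 days.
Life Insurance — service 704 days ≥ 60 days ✓; age 49 ≥ 18 ✓; rating 3 ≥ 3 ✓; grade Band 6 ≥ Band 3 ✓ → eligible.
Stock Purchase Plan — status full-time ✓; service 704 days ≥ 1 month (≈30 days) ✓; 45 hrs/wk ≥ 20 ✓; rating 3 ≥ 3 ✓; eligible for Life Insurance ✓ → eligible.
Retirement Savings Plan — status full-time ✗ (requires part-time, seasonal, or temporary) → not eligible.
Medical Plan — status full-time ✓; grade Band 6 ≥ Band 4 ✓; dept Sales ✗ → not eligible.
Commuter Stipend — status full-time ✗ (requires seasonal or temporary) → not eligible.
Spot Bonus Program — service 704 days ≥ 12 months (≈360 days) ✓; 45 hrs/wk ≥ 24 ✓; rating 3 ≥ 3 ✓; grade Band 6 ≥ Band 2 ✓ → eligible.
Fitness Allowance — status full-time ✗ (requires part-time) → not eligible.

Life Insurance, Stock Purchase Plan, Spot Bonus Program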